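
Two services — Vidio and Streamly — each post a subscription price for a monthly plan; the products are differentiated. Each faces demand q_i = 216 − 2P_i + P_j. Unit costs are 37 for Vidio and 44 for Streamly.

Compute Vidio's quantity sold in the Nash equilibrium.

Vidio's profit: π = (P_{Vidio} − 37)(216 − 2P_{Vidio} + P_{Streamly}).
∂π/∂P_{Vidio} = 290 − 4P_{Vidio} + P_{Streamly} = 0 ⇒ P_{Vidio} = 72.5 + 0.25P_{Streamly}.
Similarly P_{Streamly} = 76 + 0.25P_{Vidio}.
Solving the two reaction functions simultaneously: (1 − (0.25)(0.25))P_{Vidio} = 72.5 + 0.25·76, so 0.9375P_{Vidio} = 91.5 and P_{Vidio} = 97.6.
Then P_{Streamly} = 76 + 0.25·97.6 = 100.4.
q_{Vidio} = 216 − 2·97.6 + 100.4 = 121.2.

121.2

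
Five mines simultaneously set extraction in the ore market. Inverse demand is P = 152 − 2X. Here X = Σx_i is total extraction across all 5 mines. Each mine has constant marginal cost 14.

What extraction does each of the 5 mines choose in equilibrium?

A representative mine's profit is π_i = x_i(152 − 2X) − 14x_i, with X = x_i + Σ_{j≠i} x_j.
First-order condition: 138 − 4x_i − 2Σ_{j≠i} x_j = 0.
With identical mines, set every x_j = x: then 138 − 4x − 8x = 0, i.e. x = 138/12 = 11.5.

11.5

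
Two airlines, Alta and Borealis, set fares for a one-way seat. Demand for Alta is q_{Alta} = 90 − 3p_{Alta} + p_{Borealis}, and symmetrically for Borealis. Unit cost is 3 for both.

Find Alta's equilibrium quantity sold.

Alta's profit: π = (p_{Alta} − 3)(90 − 3p_{Alta} + p_{Borealis}).
∂π/∂p_{Alta} = 99 − 6p_{Alta} + p_{Borealis} = 0 ⇒ p_{Alta} = 16.5 + (1/6)p_{Borealis}.
By symmetry p_{Borealis} = p_{Alta}; substituting into the reaction function, (5/6)p_{Alta} = 16.5 and p_{Alta} = 19.8.
q_{Alta} = 90 − 3·19.8 + 19.8 = 50.4.

50.4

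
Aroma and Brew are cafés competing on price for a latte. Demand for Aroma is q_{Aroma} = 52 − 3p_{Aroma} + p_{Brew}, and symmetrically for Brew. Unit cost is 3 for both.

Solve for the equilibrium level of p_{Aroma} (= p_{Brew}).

Aroma's profit: π = (p_{Aroma} − 3)(52 − 3p_{Aroma} + p_{Brew}).
∂π/∂p_{Aroma} = 61 − 6p_{Aroma} + p_{Brew} = 0 ⇒ p_{Aroma} = 61/6 + (1/6)p_{Brew}.
The game is symmetric, so in equilibrium p_{Brew} = p_{Aroma}: the reaction function gives (5/6)p_{Aroma} = 61/6, hence p_{Aroma} = 12.2.

12.2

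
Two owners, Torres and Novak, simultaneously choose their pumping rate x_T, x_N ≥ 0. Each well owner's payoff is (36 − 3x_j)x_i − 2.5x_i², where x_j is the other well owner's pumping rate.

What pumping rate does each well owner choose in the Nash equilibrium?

4.5

Torres's payoff is (36 − 3x_N)x_T − 2.5x_T².
∂π/∂x_T = 36 − 3x_N − 5x_T = 0, so x_T = 7.2 − 0.6x_N.
Setting x_T = x_N in the reaction function: x_T = 7.2 − 0.6x_T, so x_T = 7.2 / 1.6 = 4.5.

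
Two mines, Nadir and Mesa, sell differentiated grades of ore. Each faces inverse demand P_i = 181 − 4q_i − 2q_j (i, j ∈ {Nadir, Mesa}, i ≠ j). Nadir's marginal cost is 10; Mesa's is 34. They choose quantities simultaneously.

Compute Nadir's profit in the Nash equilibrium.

1281.64

Mine Nadir's profit: π = q_{Nadir}(181 − 4q_{Nadir} − 2q_{Mesa}) − 10q_{Nadir}.
∂π/∂q_{Nadir} = 171 − 8q_{Nadir} − 2q_{Mesa} = 0 ⇒ q_{Nadir} = 21.375 − 0.25q_{Mesa}.
Similarly q_{Mesa} = 18.375 − 0.25q_{Nadir}.
Solving the two reaction functions simultaneously: (1 − (−0.25)(−0.25))q_{Nadir} = 21.375 − 0.25·18.375, so 0.9375q_{Nadir} = 537/32 and q_{Nadir} = 17.9.
Then q_{Mesa} = 18.375 − 0.25·17.9 = 13.9.
P_{Nadir} = 181 − 4·17.9 − 2·13.9 = 81.6.
Profit = (81.6 − 10)·17.9 = 1281.64.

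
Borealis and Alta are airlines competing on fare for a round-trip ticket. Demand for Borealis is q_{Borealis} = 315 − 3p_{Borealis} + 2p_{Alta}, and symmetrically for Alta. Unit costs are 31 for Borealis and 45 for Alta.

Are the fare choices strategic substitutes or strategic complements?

Borealis's profit: π = (p_{Borealis} − 31)(315 − 3p_{Borealis} + 2p_{Alta}).
∂π/∂p_{Borealis} = 408 − 6p_{Borealis} + 2p_{Alta} = 0 ⇒ p_{Borealis} = 68 + (1/3)p_{Alta}.
The best-response slope dp_{Borealis}/dp_{Alta} = 1/3 > 0: the reaction function is upward-sloping, so the choices are strategic complements.

strategic complements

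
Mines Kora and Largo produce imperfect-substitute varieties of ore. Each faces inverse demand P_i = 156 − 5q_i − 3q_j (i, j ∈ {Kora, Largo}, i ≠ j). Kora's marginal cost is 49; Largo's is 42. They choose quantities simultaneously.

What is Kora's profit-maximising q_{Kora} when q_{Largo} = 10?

7.7

Mine Kora's profit: π = q_{Kora}(156 − 5q_{Kora} − 3q_{Largo}) − 49q_{Kora}.
∂π/∂q_{Kora} = 107 − 10q_{Kora} − 3q_{Largo} = 0 ⇒ q_{Kora} = 10.7 − 0.3q_{Largo}.
At q_{Largo} = 10: q_{Kora} = 10.7 − 0.3·10 = 7.7.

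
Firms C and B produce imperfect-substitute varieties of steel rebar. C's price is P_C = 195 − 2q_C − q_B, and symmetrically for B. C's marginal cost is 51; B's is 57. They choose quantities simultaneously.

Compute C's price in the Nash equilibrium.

109.4

Firm C's profit: π = q_C(195 − 2q_C − q_B) − 51q_C.
∂π/∂q_C = 144 − 4q_C − q_B = 0 ⇒ q_C = 36 − 0.25q_B.
Similarly q_B = 34.5 − 0.25q_C.
Plugging q_B into C's best response: q_C = 36 − 0.25(34.5 − 0.25q_C) ⇒ 0.9375q_C = 27.375, so q_C = 29.2.
Then q_B = 34.5 − 0.25·29.2 = 27.2.
P_C = 195 − 2·29.2 − 27.2 = 109.4.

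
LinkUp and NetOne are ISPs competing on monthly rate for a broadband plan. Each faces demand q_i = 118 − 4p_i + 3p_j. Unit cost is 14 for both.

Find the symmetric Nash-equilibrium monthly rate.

34.8

LinkUp's profit: π = (p_{LinkUp} − 14)(118 − 4p_{LinkUp} + 3p_{NetOne}).
∂π/∂p_{LinkUp} = 174 − 8p_{LinkUp} + 3p_{NetOne} = 0 ⇒ p_{LinkUp} = 21.75 + 0.375p_{NetOne}.
By symmetry p_{NetOne} = p_{LinkUp}; substituting into the reaction function, 0.625p_{LinkUp} = 21.75 and p_{LinkUp} = 34.8.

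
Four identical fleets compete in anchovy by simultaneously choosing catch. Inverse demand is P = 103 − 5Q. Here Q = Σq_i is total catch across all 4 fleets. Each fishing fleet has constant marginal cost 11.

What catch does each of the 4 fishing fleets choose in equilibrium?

3.68

A representative fishing fleet's profit is π_i = q_i(103 − 5Q) − 11q_i, with Q = q_i + Σ_{j≠i} q_j.
First-order condition: 92 − 10q_i − 5Σ_{j≠i} q_j = 0.
Imposing symmetry (q_j = q for all j) turns Σ_{j≠i} q_j into 3q, so 92 = 25q and q = 3.68.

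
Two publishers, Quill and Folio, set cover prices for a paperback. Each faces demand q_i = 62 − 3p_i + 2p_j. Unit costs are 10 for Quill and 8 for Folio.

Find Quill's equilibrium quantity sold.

Quill's profit: π = (p_{Quill} − 10)(62 − 3p_{Quill} + 2p_{Folio}).
∂π/∂p_{Quill} = 92 − 6p_{Quill} + 2p_{Folio} = 0 ⇒ p_{Quill} = 46/3 + (1/3)p_{Folio}.
Similarly p_{Folio} = 43/3 + (1/3)p_{Quill}.
Substituting the second reaction function into the first: p_{Quill} = 46/3 + (1/3)(43/3 + (1/3)p_{Quill}), which gives (8/9)p_{Quill} = 181/9 ⇒ p_{Quill} = 22.625.
Then p_{Folio} = 43/3 + (1/3)·22.625 = 21.875.
q_{Quill} = 62 − 3·22.625 + 2·21.875 = 37.875.

37.875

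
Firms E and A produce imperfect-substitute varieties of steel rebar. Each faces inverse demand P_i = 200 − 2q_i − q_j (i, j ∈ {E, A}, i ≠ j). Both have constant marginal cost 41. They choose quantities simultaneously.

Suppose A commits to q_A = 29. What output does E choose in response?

Firm E's profit: π = q_E(200 − 2q_E − q_A) − 41q_E.
∂π/∂q_E = 159 − 4q_E − q_A = 0 ⇒ q_E = 39.75 − 0.25q_A.
At q_A = 29: q_E = 39.75 − 0.25·29 = 32.5.

32.5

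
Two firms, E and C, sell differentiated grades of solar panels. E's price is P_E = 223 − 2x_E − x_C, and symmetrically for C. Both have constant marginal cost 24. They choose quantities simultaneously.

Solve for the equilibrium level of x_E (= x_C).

39.8

Firm E's profit: π = x_E(223 − 2x_E − x_C) − 24x_E.
∂π/∂x_E = 199 − 4x_E − x_C = 0 ⇒ x_E = 49.75 − 0.25x_C.
The game is symmetric, so in equilibrium x_C = x_E: the reaction function gives 1.25x_E = 49.75, hence x_E = 39.8.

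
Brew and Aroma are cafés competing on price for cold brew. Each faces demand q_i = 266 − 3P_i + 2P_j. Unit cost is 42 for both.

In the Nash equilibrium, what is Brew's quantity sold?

Brew's profit: π = (P_{Brew} − 42)(266 − 3P_{Brew} + 2P_{Aroma}).
∂π/∂P_{Brew} = 392 − 6P_{Brew} + 2P_{Aroma} = 0 ⇒ P_{Brew} = 196/3 + (1/3)P_{Aroma}.
By symmetry P_{Aroma} = P_{Brew}; substituting into the reaction function, (2/3)P_{Brew} = 196/3 and P_{Brew} = 98.
q_{Brew} = 266 − 3·98 + 2·98 = 168.

168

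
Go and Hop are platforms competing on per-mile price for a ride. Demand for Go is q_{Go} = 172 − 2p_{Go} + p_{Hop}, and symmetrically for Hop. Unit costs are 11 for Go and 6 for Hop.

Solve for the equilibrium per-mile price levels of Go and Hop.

Go's profit: π = (p_{Go} − 11)(172 − 2p_{Go} + p_{Hop}).
∂π/∂p_{Go} = 194 − 4p_{Go} + p_{Hop} = 0 ⇒ p_{Go} = 48.5 + 0.25p_{Hop}.
Similarly p_{Hop} = 46 + 0.25p_{Go}.
Plugging p_{Hop} into Go's best response: p_{Go} = 48.5 + 0.25(46 + 0.25p_{Go}) ⇒ 0.9375p_{Go} = 60, so p_{Go} = 64.
Then p_{Hop} = 46 + 0.25·64 = 62.

64, 62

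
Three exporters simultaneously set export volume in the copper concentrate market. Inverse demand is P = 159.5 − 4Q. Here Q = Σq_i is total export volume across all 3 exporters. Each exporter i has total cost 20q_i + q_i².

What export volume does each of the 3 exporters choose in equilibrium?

7.75

A representative exporter's profit is π_i = q_i(159.5 − 4Q) − 20q_i − q_i², with Q = q_i + Σ_{j≠i} q_j.
First-order condition: 139.5 − 10q_i − 4Σ_{j≠i} q_j = 0.
In a symmetric equilibrium every exporter chooses the same q, so Σ_{j≠i} q_j = 2q. The condition becomes 139.5 − 18q = 0, giving q = 139.5/18 = 7.75.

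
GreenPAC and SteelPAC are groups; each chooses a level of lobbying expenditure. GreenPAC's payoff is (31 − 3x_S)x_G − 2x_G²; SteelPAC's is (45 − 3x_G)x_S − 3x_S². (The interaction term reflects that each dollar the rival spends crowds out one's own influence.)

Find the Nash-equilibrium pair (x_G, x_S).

3.4, 5.8

Expanding GreenPAC's payoff: 31x_G − 3x_Sx_G − 2x_G².
∂π/∂x_G = 31 − 3x_S − 4x_G = 0, so x_G = 7.75 − 0.75x_S.
Likewise for SteelPAC: x_S = 7.5 − 0.5x_G.
Solving the two reaction functions simultaneously: (1 − (−0.75)(−0.5))x_G = 7.75 − 0.75·7.5, so 0.625x_G = 2.125 and x_G = 3.4.
Then x_S = 7.5 − 0.5·3.4 = 5.8.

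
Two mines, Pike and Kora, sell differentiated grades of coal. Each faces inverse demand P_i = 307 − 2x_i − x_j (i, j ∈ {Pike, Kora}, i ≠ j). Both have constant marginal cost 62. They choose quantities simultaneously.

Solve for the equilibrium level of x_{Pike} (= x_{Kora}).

49

Mine Pike's profit: π = x_{Pike}(307 − 2x_{Pike} − x_{Kora}) − 62x_{Pike}.
∂π/∂x_{Pike} = 245 − 4x_{Pike} − x_{Kora} = 0 ⇒ x_{Pike} = 61.25 − 0.25x_{Kora}.
By symmetry x_{Kora} = x_{Pike}; substituting into the reaction function, 1.25x_{Pike} = 61.25 and x_{Pike} = 49.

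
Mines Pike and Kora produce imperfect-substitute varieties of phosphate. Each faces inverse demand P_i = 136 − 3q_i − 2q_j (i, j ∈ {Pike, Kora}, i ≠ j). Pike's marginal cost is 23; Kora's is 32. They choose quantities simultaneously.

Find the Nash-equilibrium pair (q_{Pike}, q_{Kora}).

14.6875, 12.4375

Mine Pike's profit: π = q_{Pike}(136 − 3q_{Pike} − 2q_{Kora}) − 23q_{Pike}.
∂π/∂q_{Pike} = 113 − 6q_{Pike} − 2q_{Kora} = 0 ⇒ q_{Pike} = 113/6 − (1/3)q_{Kora}.
Similarly q_{Kora} = 52/3 − (1/3)q_{Pike}.
Plugging q_{Kora} into Pike's best response: q_{Pike} = 113/6 − (1/3)(52/3 − (1/3)q_{Pike}) ⇒ (8/9)q_{Pike} = 235/18, so q_{Pike} = 14.6875.
Then q_{Kora} = 52/3 − (1/3)·14.6875 = 12.4375.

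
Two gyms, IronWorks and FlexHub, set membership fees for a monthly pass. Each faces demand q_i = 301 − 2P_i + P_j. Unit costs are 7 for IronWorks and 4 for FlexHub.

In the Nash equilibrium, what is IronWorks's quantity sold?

IronWorks's profit: π = (P_{IronWorks} − 7)(301 − 2P_{IronWorks} + P_{FlexHub}).
∂π/∂P_{IronWorks} = 315 − 4P_{IronWorks} + P_{FlexHub} = 0 ⇒ P_{IronWorks} = 78.75 + 0.25P_{FlexHub}.
Similarly P_{FlexHub} = 77.25 + 0.25P_{IronWorks}.
Substituting the second reaction function into the first: P_{IronWorks} = 78.75 + 0.25(77.25 + 0.25P_{IronWorks}), which gives 0.9375P_{IronWorks} = 98.0625 ⇒ P_{IronWorks} = 104.6.
Then P_{FlexHub} = 77.25 + 0.25·104.6 = 103.4.
q_{IronWorks} = 301 − 2·104.6 + 103.4 = 195.2.

195.2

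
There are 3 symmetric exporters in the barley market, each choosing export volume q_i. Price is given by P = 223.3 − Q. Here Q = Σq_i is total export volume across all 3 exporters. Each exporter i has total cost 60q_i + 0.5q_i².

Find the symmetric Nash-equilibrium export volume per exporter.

32.66

A representative exporter's profit is π_i = q_i(223.3 − Q) − 60q_i − 0.5q_i², with Q = q_i + Σ_{j≠i} q_j.
First-order condition: 163.3 − 3q_i − Σ_{j≠i} q_j = 0.
Imposing symmetry (q_j = q for all j) turns Σ_{j≠i} q_j into 2q, so 163.3 = 5q and q = 32.66.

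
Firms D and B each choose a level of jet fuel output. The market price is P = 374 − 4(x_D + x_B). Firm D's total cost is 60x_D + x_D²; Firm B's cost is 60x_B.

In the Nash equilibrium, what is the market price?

177.75

Firm D's profit: π = x_D(374 − 4(x_D + x_B)) − 60x_D − x_D².
∂π/∂x_D = 314 − 10x_D − 4x_B = 0, so x_D = 31.4 − 0.4x_B.
For B: ∂π/∂x_B = 314 − 8x_B − 4x_D = 0 ⇒ x_B = 39.25 − 0.5x_D.
Solving the two reaction functions simultaneously: (1 − (−0.4)(−0.5))x_D = 31.4 − 0.4·39.25, so 0.8x_D = 15.7 and x_D = 19.625.
Then x_B = 39.25 − 0.5·19.625 = 29.4375.
Equilibrium price: P = 374 − 4·49.0625 = 177.75.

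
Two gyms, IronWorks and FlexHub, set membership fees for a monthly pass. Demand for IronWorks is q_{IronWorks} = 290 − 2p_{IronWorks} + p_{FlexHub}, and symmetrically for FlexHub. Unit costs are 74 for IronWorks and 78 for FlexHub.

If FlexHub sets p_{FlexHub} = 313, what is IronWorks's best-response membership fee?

187.75

IronWorks's profit: π = (p_{IronWorks} − 74)(290 − 2p_{IronWorks} + p_{FlexHub}).
∂π/∂p_{IronWorks} = 438 − 4p_{IronWorks} + p_{FlexHub} = 0 ⇒ p_{IronWorks} = 109.5 + 0.25p_{FlexHub}.
At p_{FlexHub} = 313: p_{IronWorks} = 109.5 + 0.25·313 = 187.75.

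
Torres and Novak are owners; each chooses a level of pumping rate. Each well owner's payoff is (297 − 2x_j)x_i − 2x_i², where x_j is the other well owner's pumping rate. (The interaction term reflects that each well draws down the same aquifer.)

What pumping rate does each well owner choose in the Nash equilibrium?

Torres's payoff is (297 − 2x_N)x_T − 2x_T².
∂π/∂x_T = 297 − 2x_N − 4x_T = 0, so x_T = 74.25 − 0.5x_N.
The game is symmetric, so in equilibrium x_N = x_T: the reaction function gives 1.5x_T = 74.25, hence x_T = 49.5.

49.5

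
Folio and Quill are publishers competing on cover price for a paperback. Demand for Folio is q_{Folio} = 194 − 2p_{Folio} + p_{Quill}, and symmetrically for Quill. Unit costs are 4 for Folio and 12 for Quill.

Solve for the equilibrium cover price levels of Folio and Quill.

Folio's profit: π = (p_{Folio} − 4)(194 − 2p_{Folio} + p_{Quill}).
∂π/∂p_{Folio} = 202 − 4p_{Folio} + p_{Quill} = 0 ⇒ p_{Folio} = 50.5 + 0.25p_{Quill}.
Similarly p_{Quill} = 54.5 + 0.25p_{Folio}.
Substituting the second reaction function into the first: p_{Folio} = 50.5 + 0.25(54.5 + 0.25p_{Folio}), which gives 0.9375p_{Folio} = 64.125 ⇒ p_{Folio} = 68.4.
Then p_{Quill} = 54.5 + 0.25·68.4 = 71.6.

68.4, 71.6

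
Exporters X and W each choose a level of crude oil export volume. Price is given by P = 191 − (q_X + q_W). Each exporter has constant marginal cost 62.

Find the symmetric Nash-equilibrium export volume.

43

Exporter X's profit: π = q_X(191 − (q_X + q_W)) − 62q_X.
∂π/∂q_X = 129 − 2q_X − q_W = 0, so q_X = 64.5 − 0.5q_W.
Setting q_X = q_W in the reaction function: q_X = 64.5 − 0.5q_X, so q_X = 64.5 / 1.5 = 43.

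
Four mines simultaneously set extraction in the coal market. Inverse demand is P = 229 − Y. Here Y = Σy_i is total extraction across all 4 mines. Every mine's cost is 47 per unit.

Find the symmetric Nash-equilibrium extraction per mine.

36.4

A representative mine's profit is π_i = y_i(229 − Y) − 47y_i, with Y = y_i + Σ_{j≠i} y_j.
First-order condition: 182 − 2y_i − Σ_{j≠i} y_j = 0.
With identical mines, set every y_j = y: then 182 − 2y − 3y = 0, i.e. y = 182/5 = 36.4.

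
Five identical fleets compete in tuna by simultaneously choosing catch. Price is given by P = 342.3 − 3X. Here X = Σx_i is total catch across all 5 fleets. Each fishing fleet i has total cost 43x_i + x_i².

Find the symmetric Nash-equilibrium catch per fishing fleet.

14.965

A representative fishing fleet's profit is π_i = x_i(342.3 − 3X) − 43x_i − x_i², with X = x_i + Σ_{j≠i} x_j.
First-order condition: 299.3 − 8x_i − 3Σ_{j≠i} x_j = 0.
With identical fishing fleets, set every x_j = x: then 299.3 − 8x − 12x = 0, i.e. x = 299.3/20 = 14.965.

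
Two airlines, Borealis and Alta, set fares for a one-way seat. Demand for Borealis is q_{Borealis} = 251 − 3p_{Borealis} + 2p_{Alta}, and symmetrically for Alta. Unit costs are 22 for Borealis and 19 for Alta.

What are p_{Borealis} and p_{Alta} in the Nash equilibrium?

Borealis's profit: π = (p_{Borealis} − 22)(251 − 3p_{Borealis} + 2p_{Alta}).
∂π/∂p_{Borealis} = 317 − 6p_{Borealis} + 2p_{Alta} = 0 ⇒ p_{Borealis} = 317/6 + (1/3)p_{Alta}.
Similarly p_{Alta} = 154/3 + (1/3)p_{Borealis}.
Solving the two reaction functions simultaneously: (1 − (1/3)(1/3))p_{Borealis} = 317/6 + (1/3)·(154/3), so (8/9)p_{Borealis} = 1259/18 and p_{Borealis} = 78.6875.
Then p_{Alta} = 154/3 + (1/3)·78.6875 = 77.5625.

78.6875, 77.5625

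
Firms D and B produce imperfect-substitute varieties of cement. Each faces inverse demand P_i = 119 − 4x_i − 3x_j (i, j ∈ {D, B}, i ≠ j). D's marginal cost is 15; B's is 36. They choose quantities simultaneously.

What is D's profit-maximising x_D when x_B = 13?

Firm D's profit: π = x_D(119 − 4x_D − 3x_B) − 15x_D.
∂π/∂x_D = 104 − 8x_D − 3x_B = 0 ⇒ x_D = 13 − 0.375x_B.
At x_B = 13: x_D = 13 − 0.375·13 = 8.125.

8.125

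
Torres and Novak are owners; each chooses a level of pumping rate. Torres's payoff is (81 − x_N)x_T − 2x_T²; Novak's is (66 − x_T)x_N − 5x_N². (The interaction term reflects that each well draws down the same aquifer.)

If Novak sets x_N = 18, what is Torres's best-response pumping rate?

Expanding Torres's payoff: 81x_T − x_Nx_T − 2x_T².
∂π/∂x_T = 81 − x_N − 4x_T = 0, so x_T = 20.25 − 0.25x_N.
At x_N = 18: x_T = 20.25 − 0.25·18 = 15.75.

15.75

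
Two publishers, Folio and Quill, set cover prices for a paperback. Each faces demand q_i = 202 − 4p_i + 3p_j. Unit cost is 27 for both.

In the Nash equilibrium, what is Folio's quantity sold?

Folio's profit: π = (p_{Folio} − 27)(202 − 4p_{Folio} + 3p_{Quill}).
∂π/∂p_{Folio} = 310 − 8p_{Folio} + 3p_{Quill} = 0 ⇒ p_{Folio} = 38.75 + 0.375p_{Quill}.
By symmetry p_{Quill} = p_{Folio}; substituting into the reaction function, 0.625p_{Folio} = 38.75 and p_{Folio} = 62.
q_{Folio} = 202 − 4·62 + 3·62 = 140.

140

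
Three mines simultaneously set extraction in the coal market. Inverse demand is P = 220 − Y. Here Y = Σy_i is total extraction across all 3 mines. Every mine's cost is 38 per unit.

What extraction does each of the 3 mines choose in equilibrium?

45.5

A representative mine's profit is π_i = y_i(220 − Y) − 38y_i, with Y = y_i + Σ_{j≠i} y_j.
First-order condition: 182 − 2y_i − Σ_{j≠i} y_j = 0.
In a symmetric equilibrium every mine chooses the same y, so Σ_{j≠i} y_j = 2y. The condition becomes 182 − 4y = 0, giving y = 182/4 = 45.5.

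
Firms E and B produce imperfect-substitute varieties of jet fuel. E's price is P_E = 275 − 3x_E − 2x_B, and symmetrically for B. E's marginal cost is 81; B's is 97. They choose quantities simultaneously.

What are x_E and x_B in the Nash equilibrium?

Firm E's profit: π = x_E(275 − 3x_E − 2x_B) − 81x_E.
∂π/∂x_E = 194 − 6x_E − 2x_B = 0 ⇒ x_E = 97/3 − (1/3)x_B.
Similarly x_B = 89/3 − (1/3)x_E.
Substituting the second reaction function into the first: x_E = 97/3 − (1/3)(89/3 − (1/3)x_E), which gives (8/9)x_E = 202/9 ⇒ x_E = 25.25.
Then x_B = 89/3 − (1/3)·25.25 = 21.25.

25.25, 21.25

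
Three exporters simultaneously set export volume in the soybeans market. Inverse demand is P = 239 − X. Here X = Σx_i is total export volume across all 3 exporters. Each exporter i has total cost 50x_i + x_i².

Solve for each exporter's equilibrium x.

A representative exporter's profit is π_i = x_i(239 − X) − 50x_i − x_i², with X = x_i + Σ_{j≠i} x_j.
First-order condition: 189 − 4x_i − Σ_{j≠i} x_j = 0.
Imposing symmetry (x_j = x for all j) turns Σ_{j≠i} x_j into 2x, so 189 = 6x and x = 31.5.

31.5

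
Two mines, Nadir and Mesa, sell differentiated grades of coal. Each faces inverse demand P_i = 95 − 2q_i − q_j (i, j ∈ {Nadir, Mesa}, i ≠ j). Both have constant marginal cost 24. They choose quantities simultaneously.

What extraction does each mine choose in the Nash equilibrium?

Mine Nadir's profit: π = q_{Nadir}(95 − 2q_{Nadir} − q_{Mesa}) − 24q_{Nadir}.
∂π/∂q_{Nadir} = 71 − 4q_{Nadir} − q_{Mesa} = 0 ⇒ q_{Nadir} = 17.75 − 0.25q_{Mesa}.
The game is symmetric, so in equilibrium q_{Mesa} = q_{Nadir}: the reaction function gives 1.25q_{Nadir} = 17.75, hence q_{Nadir} = 14.2.

14.2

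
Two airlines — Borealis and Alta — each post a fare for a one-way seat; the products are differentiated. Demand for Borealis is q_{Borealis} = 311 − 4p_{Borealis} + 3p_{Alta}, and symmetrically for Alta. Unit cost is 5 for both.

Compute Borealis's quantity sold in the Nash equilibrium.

Borealis's profit: π = (p_{Borealis} − 5)(311 − 4p_{Borealis} + 3p_{Alta}).
∂π/∂p_{Borealis} = 331 − 8p_{Borealis} + 3p_{Alta} = 0 ⇒ p_{Borealis} = 41.375 + 0.375p_{Alta}.
By symmetry p_{Alta} = p_{Borealis}; substituting into the reaction function, 0.625p_{Borealis} = 41.375 and p_{Borealis} = 66.2.
q_{Borealis} = 311 − 4·66.2 + 3·66.2 = 244.8.

244.8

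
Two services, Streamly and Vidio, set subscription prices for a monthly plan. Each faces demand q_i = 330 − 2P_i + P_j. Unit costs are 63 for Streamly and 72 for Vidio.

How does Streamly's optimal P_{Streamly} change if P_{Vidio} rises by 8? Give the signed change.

2

Streamly's profit: π = (P_{Streamly} − 63)(330 − 2P_{Streamly} + P_{Vidio}).
∂π/∂P_{Streamly} = 456 − 4P_{Streamly} + P_{Vidio} = 0 ⇒ P_{Streamly} = 114 + 0.25P_{Vidio}.
The reaction-function slope is 0.25, so an 8-unit rise in P_{Vidio} moves P_{Streamly} by 0.25 × 8 = 2. Streamly's best response rises — the actions are strategic complements.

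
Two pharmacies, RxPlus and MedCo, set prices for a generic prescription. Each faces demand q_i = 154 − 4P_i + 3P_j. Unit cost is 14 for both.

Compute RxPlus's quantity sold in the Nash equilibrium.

112

RxPlus's profit: π = (P_{RxPlus} − 14)(154 − 4P_{RxPlus} + 3P_{MedCo}).
∂π/∂P_{RxPlus} = 210 − 8P_{RxPlus} + 3P_{MedCo} = 0 ⇒ P_{RxPlus} = 26.25 + 0.375P_{MedCo}.
Setting P_{RxPlus} = P_{MedCo} in the reaction function: P_{RxPlus} = 26.25 + 0.375P_{RxPlus}, so P_{RxPlus} = 26.25 / 0.625 = 42.
q_{RxPlus} = 154 − 4·42 + 3·42 = 112.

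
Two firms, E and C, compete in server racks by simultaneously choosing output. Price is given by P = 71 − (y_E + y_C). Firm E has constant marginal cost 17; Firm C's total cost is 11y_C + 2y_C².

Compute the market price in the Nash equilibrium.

41

Firm E's profit: π = y_E(71 − (y_E + y_C)) − 17y_E.
∂π/∂y_E = 54 − 2y_E − y_C = 0, so y_E = 27 − 0.5y_C.
For C: ∂π/∂y_C = 60 − 6y_C − y_E = 0 ⇒ y_C = 10 − (1/6)y_E.
Solving the two reaction functions simultaneously: (1 − (−0.5)(−1/6))y_E = 27 − 0.5·10, so (11/12)y_E = 22 and y_E = 24.
Then y_C = 10 − (1/6)·24 = 6.
Equilibrium price: P = 71 − 30 = 41.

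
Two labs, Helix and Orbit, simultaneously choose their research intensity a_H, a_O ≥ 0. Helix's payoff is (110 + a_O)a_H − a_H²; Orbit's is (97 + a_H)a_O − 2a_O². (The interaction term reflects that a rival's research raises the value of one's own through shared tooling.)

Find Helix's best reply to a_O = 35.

72.5

Expanding Helix's payoff: 110a_H + a_Oa_H − a_H².
∂π/∂a_H = 110 + a_O − 2a_H = 0, so a_H = 55 + 0.5a_O.
At a_O = 35: a_H = 55 + 0.5·35 = 72.5.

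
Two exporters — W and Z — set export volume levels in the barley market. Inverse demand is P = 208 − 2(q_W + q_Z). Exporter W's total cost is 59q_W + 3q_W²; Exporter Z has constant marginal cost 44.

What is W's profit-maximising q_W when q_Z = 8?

13.3

Exporter W's profit: π = q_W(208 − 2(q_W + q_Z)) − 59q_W − 3q_W².
∂π/∂q_W = 149 − 10q_W − 2q_Z = 0, so q_W = 14.9 − 0.2q_Z.
At q_Z = 8: q_W = 14.9 − 0.2·8 = 13.3.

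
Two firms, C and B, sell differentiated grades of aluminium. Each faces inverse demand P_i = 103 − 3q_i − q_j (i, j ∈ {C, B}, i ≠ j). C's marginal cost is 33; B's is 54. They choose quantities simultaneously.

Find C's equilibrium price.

64.8

Firm C's profit: π = q_C(103 − 3q_C − q_B) − 33q_C.
∂π/∂q_C = 70 − 6q_C − q_B = 0 ⇒ q_C = 35/3 − (1/6)q_B.
Similarly q_B = 49/6 − (1/6)q_C.
Plugging q_B into C's best response: q_C = 35/3 − (1/6)(49/6 − (1/6)q_C) ⇒ (35/36)q_C = 371/36, so q_C = 10.6.
Then q_B = 49/6 − (1/6)·10.6 = 6.4.
P_C = 103 − 3·10.6 − 6.4 = 64.8.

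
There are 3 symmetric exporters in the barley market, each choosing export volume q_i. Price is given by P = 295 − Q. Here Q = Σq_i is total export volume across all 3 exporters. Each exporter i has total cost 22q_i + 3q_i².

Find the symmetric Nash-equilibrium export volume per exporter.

27.3

A representative exporter's profit is π_i = q_i(295 − Q) − 22q_i − 3q_i², with Q = q_i + Σ_{j≠i} q_j.
First-order condition: 273 − 8q_i − Σ_{j≠i} q_j = 0.
With identical exporters, set every q_j = q: then 273 − 8q − 2q = 0, i.e. q = 273/10 = 27.3.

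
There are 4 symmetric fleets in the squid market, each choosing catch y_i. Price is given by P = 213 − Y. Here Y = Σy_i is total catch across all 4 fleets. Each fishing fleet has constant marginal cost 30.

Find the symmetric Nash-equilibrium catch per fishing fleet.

A representative fishing fleet's profit is π_i = y_i(213 − Y) − 30y_i, with Y = y_i + Σ_{j≠i} y_j.
First-order condition: 183 − 2y_i − Σ_{j≠i} y_j = 0.
In a symmetric equilibrium every fishing fleet chooses the same y, so Σ_{j≠i} y_j = 3y. The condition becomes 183 − 5y = 0, giving y = 183/5 = 36.6.

36.6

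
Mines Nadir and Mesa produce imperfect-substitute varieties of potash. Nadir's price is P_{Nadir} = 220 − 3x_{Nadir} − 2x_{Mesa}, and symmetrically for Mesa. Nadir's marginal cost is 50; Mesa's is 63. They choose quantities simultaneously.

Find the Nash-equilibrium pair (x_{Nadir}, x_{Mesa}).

Mine Nadir's profit: π = x_{Nadir}(220 − 3x_{Nadir} − 2x_{Mesa}) − 50x_{Nadir}.
∂π/∂x_{Nadir} = 170 − 6x_{Nadir} − 2x_{Mesa} = 0 ⇒ x_{Nadir} = 85/3 − (1/3)x_{Mesa}.
Similarly x_{Mesa} = 157/6 − (1/3)x_{Nadir}.
Solving the two reaction functions simultaneously: (1 − (−1/3)(−1/3))x_{Nadir} = 85/3 − (1/3)·(157/6), so (8/9)x_{Nadir} = 353/18 and x_{Nadir} = 22.0625.
Then x_{Mesa} = 157/6 − (1/3)·22.0625 = 18.8125.

22.0625, 18.8125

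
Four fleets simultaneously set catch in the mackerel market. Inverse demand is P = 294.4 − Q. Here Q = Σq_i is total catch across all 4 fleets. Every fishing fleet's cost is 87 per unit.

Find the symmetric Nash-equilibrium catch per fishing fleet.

A representative fishing fleet's profit is π_i = q_i(294.4 − Q) − 87q_i, with Q = q_i + Σ_{j≠i} q_j.
First-order condition: 207.4 − 2q_i − Σ_{j≠i} q_j = 0.
With identical fishing fleets, set every q_j = q: then 207.4 − 2q − 3q = 0, i.e. q = 207.4/5 = 41.48.

41.48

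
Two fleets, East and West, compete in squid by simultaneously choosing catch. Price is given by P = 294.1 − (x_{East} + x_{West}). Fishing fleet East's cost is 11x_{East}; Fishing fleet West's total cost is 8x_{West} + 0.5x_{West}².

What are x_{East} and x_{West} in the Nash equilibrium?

Fishing fleet East's profit: π = x_{East}(294.1 − (x_{East} + x_{West})) − 11x_{East}.
∂π/∂x_{East} = 283.1 − 2x_{East} − x_{West} = 0, so x_{East} = 141.55 − 0.5x_{West}.
For West: ∂π/∂x_{West} = 286.1 − 3x_{West} − x_{East} = 0 ⇒ x_{West} = 2861/30 − (1/3)x_{East}.
Plugging x_{West} into East's best response: x_{East} = 141.55 − 0.5(2861/30 − (1/3)x_{East}) ⇒ (5/6)x_{East} = 1408/15, so x_{East} = 112.64.
Then x_{West} = 2861/30 − (1/3)·112.64 = 57.82.

112.64, 57.82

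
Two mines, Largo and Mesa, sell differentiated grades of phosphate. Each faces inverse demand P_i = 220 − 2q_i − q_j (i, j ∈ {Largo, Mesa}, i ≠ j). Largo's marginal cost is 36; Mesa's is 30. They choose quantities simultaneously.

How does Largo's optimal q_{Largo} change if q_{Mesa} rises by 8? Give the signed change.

Mine Largo's profit: π = q_{Largo}(220 − 2q_{Largo} − q_{Mesa}) − 36q_{Largo}.
∂π/∂q_{Largo} = 184 − 4q_{Largo} − q_{Mesa} = 0 ⇒ q_{Largo} = 46 − 0.25q_{Mesa}.
The reaction-function slope is −0.25, so an 8-unit rise in q_{Mesa} moves q_{Largo} by −0.25 × 8 = −2. Largo's best response falls — the actions are strategic substitutes.

-2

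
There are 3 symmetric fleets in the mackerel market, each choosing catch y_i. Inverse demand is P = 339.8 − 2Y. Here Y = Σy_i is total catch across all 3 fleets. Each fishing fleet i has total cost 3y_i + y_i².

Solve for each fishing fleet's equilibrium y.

A representative fishing fleet's profit is π_i = y_i(339.8 − 2Y) − 3y_i − y_i², with Y = y_i + Σ_{j≠i} y_j.
First-order condition: 336.8 − 6y_i − 2Σ_{j≠i} y_j = 0.
In a symmetric equilibrium every fishing fleet chooses the same y, so Σ_{j≠i} y_j = 2y. The condition becomes 336.8 − 10y = 0, giving y = 336.8/10 = 33.68.

33.68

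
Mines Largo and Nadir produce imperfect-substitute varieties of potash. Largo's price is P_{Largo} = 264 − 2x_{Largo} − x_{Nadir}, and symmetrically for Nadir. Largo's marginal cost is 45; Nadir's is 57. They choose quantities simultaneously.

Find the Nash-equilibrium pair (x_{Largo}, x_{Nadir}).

44.6, 40.6

Mine Largo's profit: π = x_{Largo}(264 − 2x_{Largo} − x_{Nadir}) − 45x_{Largo}.
∂π/∂x_{Largo} = 219 − 4x_{Largo} − x_{Nadir} = 0 ⇒ x_{Largo} = 54.75 − 0.25x_{Nadir}.
Similarly x_{Nadir} = 51.75 − 0.25x_{Largo}.
Solving the two reaction functions simultaneously: (1 − (−0.25)(−0.25))x_{Largo} = 54.75 − 0.25·51.75, so 0.9375x_{Largo} = 41.8125 and x_{Largo} = 44.6.
Then x_{Nadir} = 51.75 − 0.25·44.6 = 40.6.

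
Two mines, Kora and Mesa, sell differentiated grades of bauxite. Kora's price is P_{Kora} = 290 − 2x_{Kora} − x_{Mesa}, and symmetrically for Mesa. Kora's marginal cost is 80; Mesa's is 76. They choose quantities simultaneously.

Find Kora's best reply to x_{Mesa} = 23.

Mine Kora's profit: π = x_{Kora}(290 − 2x_{Kora} − x_{Mesa}) − 80x_{Kora}.
∂π/∂x_{Kora} = 210 − 4x_{Kora} − x_{Mesa} = 0 ⇒ x_{Kora} = 52.5 − 0.25x_{Mesa}.
At x_{Mesa} = 23: x_{Kora} = 52.5 − 0.25·23 = 46.75.

46.75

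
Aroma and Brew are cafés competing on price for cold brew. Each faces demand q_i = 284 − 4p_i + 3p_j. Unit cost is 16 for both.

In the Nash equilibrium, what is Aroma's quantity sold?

214.4

Aroma's profit: π = (p_{Aroma} − 16)(284 − 4p_{Aroma} + 3p_{Brew}).
∂π/∂p_{Aroma} = 348 − 8p_{Aroma} + 3p_{Brew} = 0 ⇒ p_{Aroma} = 43.5 + 0.375p_{Brew}.
Setting p_{Aroma} = p_{Brew} in the reaction function: p_{Aroma} = 43.5 + 0.375p_{Aroma}, so p_{Aroma} = 43.5 / 0.625 = 69.6.
q_{Aroma} = 284 − 4·69.6 + 3·69.6 = 214.4.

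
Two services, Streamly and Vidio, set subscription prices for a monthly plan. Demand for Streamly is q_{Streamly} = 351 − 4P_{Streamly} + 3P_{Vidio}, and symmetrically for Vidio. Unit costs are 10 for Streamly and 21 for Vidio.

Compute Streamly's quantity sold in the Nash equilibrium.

Streamly's profit: π = (P_{Streamly} − 10)(351 − 4P_{Streamly} + 3P_{Vidio}).
∂π/∂P_{Streamly} = 391 − 8P_{Streamly} + 3P_{Vidio} = 0 ⇒ P_{Streamly} = 48.875 + 0.375P_{Vidio}.
Similarly P_{Vidio} = 54.375 + 0.375P_{Streamly}.
Substituting the second reaction function into the first: P_{Streamly} = 48.875 + 0.375(54.375 + 0.375P_{Streamly}), which gives (55/64)P_{Streamly} = 4433/64 ⇒ P_{Streamly} = 80.6.
Then P_{Vidio} = 54.375 + 0.375·80.6 = 84.6.
q_{Streamly} = 351 − 4·80.6 + 3·84.6 = 282.4.

282.4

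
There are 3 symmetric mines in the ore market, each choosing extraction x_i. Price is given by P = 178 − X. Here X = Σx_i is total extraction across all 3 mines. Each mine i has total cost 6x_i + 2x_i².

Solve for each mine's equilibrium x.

21.5

A representative mine's profit is π_i = x_i(178 − X) − 6x_i − 2x_i², with X = x_i + Σ_{j≠i} x_j.
First-order condition: 172 − 6x_i − Σ_{j≠i} x_j = 0.
Imposing symmetry (x_j = x for all j) turns Σ_{j≠i} x_j into 2x, so 172 = 8x and x = 21.5.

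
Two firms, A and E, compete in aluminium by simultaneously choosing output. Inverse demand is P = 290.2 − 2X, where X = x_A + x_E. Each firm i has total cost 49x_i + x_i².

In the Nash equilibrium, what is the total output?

60.3

Firm A's profit: π = x_A(290.2 − 2(x_A + x_E)) − 49x_A − x_A².
∂π/∂x_A = 241.2 − 6x_A − 2x_E = 0, so x_A = 40.2 − (1/3)x_E.
By symmetry x_E = x_A; substituting into the reaction function, (4/3)x_A = 40.2 and x_A = 30.15.
Total output: 30.15 + 30.15 = 60.3.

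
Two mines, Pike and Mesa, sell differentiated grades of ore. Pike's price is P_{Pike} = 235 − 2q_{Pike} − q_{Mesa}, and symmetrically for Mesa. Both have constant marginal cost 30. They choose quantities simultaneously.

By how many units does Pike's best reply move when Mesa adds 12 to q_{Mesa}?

-3

Mine Pike's profit: π = q_{Pike}(235 − 2q_{Pike} − q_{Mesa}) − 30q_{Pike}.
∂π/∂q_{Pike} = 205 − 4q_{Pike} − q_{Mesa} = 0 ⇒ q_{Pike} = 51.25 − 0.25q_{Mesa}.
The reaction-function slope is −0.25, so a 12-unit rise in q_{Mesa} moves q_{Pike} by −0.25 × 12 = −3. Pike's best response falls — the actions are strategic substitutes.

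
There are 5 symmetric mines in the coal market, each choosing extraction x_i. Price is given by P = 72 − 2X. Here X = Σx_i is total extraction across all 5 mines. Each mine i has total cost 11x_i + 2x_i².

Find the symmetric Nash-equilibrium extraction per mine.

3.8125

A representative mine's profit is π_i = x_i(72 − 2X) − 11x_i − 2x_i², with X = x_i + Σ_{j≠i} x_j.
First-order condition: 61 − 8x_i − 2Σ_{j≠i} x_j = 0.
With identical mines, set every x_j = x: then 61 − 8x − 8x = 0, i.e. x = 61/16 = 3.8125.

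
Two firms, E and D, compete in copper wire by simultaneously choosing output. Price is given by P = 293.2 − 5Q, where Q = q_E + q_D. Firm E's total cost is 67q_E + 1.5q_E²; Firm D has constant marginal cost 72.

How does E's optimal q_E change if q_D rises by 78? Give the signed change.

Firm E's profit: π = q_E(293.2 − 5(q_E + q_D)) − 67q_E − 1.5q_E².
∂π/∂q_E = 226.2 − 13q_E − 5q_D = 0, so q_E = 17.4 − (5/13)q_D.
The reaction-function slope is −5/13, so a 78-unit rise in q_D moves q_E by −5/13 × 78 = −30. E's best response falls — the actions are strategic substitutes.

-30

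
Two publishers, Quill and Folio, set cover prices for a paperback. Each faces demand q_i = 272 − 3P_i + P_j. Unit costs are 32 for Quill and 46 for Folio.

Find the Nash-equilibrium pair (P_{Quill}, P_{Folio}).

Quill's profit: π = (P_{Quill} − 32)(272 − 3P_{Quill} + P_{Folio}).
∂π/∂P_{Quill} = 368 − 6P_{Quill} + P_{Folio} = 0 ⇒ P_{Quill} = 184/3 + (1/6)P_{Folio}.
Similarly P_{Folio} = 205/3 + (1/6)P_{Quill}.
Substituting the second reaction function into the first: P_{Quill} = 184/3 + (1/6)(205/3 + (1/6)P_{Quill}), which gives (35/36)P_{Quill} = 1309/18 ⇒ P_{Quill} = 74.8.
Then P_{Folio} = 205/3 + (1/6)·74.8 = 80.8.

74.8, 80.8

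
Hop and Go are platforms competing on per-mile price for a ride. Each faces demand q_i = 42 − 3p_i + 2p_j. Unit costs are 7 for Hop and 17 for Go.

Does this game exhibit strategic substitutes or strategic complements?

Hop's profit: π = (p_{Hop} − 7)(42 − 3p_{Hop} + 2p_{Go}).
∂π/∂p_{Hop} = 63 − 6p_{Hop} + 2p_{Go} = 0 ⇒ p_{Hop} = 10.5 + (1/3)p_{Go}.
The best-response slope dp_{Hop}/dp_{Go} = 1/3 > 0: the reaction function is upward-sloping, so the choices are strategic complements.

strategic complements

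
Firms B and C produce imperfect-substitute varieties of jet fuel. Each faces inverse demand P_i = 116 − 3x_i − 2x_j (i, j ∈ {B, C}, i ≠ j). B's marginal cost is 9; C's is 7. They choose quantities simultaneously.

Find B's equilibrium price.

Firm B's profit: π = x_B(116 − 3x_B − 2x_C) − 9x_B.
∂π/∂x_B = 107 − 6x_B − 2x_C = 0 ⇒ x_B = 107/6 − (1/3)x_C.
Similarly x_C = 109/6 − (1/3)x_B.
Solving the two reaction functions simultaneously: (1 − (−1/3)(−1/3))x_B = 107/6 − (1/3)·(109/6), so (8/9)x_B = 106/9 and x_B = 13.25.
Then x_C = 109/6 − (1/3)·13.25 = 13.75.
P_B = 116 − 3·13.25 − 2·13.75 = 48.75.

48.75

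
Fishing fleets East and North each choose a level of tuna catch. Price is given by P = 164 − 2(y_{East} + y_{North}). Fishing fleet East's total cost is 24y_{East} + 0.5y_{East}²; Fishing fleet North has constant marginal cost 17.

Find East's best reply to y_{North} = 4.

Fishing fleet East's profit: π = y_{East}(164 − 2(y_{East} + y_{North})) − 24y_{East} − 0.5y_{East}².
∂π/∂y_{East} = 140 − 5y_{East} − 2y_{North} = 0, so y_{East} = 28 − 0.4y_{North}.
At y_{North} = 4: y_{East} = 28 − 0.4·4 = 26.4.

26.4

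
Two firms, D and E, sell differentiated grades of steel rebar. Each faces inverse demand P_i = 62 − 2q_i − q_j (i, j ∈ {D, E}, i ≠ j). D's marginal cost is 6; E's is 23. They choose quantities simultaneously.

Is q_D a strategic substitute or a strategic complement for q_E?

Firm D's profit: π = q_D(62 − 2q_D − q_E) − 6q_D.
∂π/∂q_D = 56 − 4q_D − q_E = 0 ⇒ q_D = 14 − 0.25q_E.
The best-response slope dq_D/dq_E = −0.25 < 0: the reaction function is downward-sloping, so the choices are strategic substitutes.

strategic substitutes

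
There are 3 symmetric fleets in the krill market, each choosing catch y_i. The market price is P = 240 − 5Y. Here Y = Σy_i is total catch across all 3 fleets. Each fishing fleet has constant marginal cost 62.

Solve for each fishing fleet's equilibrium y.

A representative fishing fleet's profit is π_i = y_i(240 − 5Y) − 62y_i, with Y = y_i + Σ_{j≠i} y_j.
First-order condition: 178 − 10y_i − 5Σ_{j≠i} y_j = 0.
Imposing symmetry (y_j = y for all j) turns Σ_{j≠i} y_j into 2y, so 178 = 20y and y = 8.9.

8.9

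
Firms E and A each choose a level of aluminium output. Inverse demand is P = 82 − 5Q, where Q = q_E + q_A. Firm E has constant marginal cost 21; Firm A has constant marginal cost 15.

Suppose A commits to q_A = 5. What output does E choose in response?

Firm E's profit: π = q_E(82 − 5(q_E + q_A)) − 21q_E.
∂π/∂q_E = 61 − 10q_E − 5q_A = 0, so q_E = 6.1 − 0.5q_A.
At q_A = 5: q_E = 6.1 − 0.5·5 = 3.6.

3.6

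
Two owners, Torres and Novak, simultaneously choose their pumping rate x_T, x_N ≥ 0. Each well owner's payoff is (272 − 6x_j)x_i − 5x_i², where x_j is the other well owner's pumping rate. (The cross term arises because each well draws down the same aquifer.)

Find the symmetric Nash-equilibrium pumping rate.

Torres's payoff is (272 − 6x_N)x_T − 5x_T².
∂π/∂x_T = 272 − 6x_N − 10x_T = 0, so x_T = 27.2 − 0.6x_N.
By symmetry x_N = x_T; substituting into the reaction function, 1.6x_T = 27.2 and x_T = 17.

17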